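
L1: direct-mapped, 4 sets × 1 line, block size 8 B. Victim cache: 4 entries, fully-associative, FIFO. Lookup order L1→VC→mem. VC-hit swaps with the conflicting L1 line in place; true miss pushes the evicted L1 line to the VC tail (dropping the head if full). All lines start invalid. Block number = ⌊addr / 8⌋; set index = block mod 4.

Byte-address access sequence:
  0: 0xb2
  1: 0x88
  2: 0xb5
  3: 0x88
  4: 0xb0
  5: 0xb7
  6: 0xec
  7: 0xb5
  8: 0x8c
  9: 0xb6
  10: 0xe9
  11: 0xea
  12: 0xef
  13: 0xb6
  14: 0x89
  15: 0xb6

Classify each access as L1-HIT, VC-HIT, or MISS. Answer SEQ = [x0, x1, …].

SEQ = [MISS, MISS, L1-HIT, L1-HIT, L1-HIT, L1-HIT, MISS, L1-HIT, VC-HIT, L1-HIT, VC-HIT, L1-HIT, L1-HIT, L1-HIT, VC-HIT, L1-HIT]

  [0] addr=0xb2 blk=22 s=2: MISS | VC []
  [1] addr=0x88 blk=17 s=1: MISS | VC []
  [2] addr=0xb5 blk=22 s=2: L1-HIT | VC []
  [3] addr=0x88 blk=17 s=1: L1-HIT | VC []
  [4] addr=0xb0 blk=22 s=2: L1-HIT | VC []
  [5] addr=0xb7 blk=22 s=2: L1-HIT | VC []
  [6] addr=0xec blk=29 s=1: MISS | VC [17]
  [7] addr=0xb5 blk=22 s=2: L1-HIT | VC [17]
  [8] addr=0x8c blk=17 s=1: VC-HIT | VC [29]
  [9] addr=0xb6 blk=22 s=2: L1-HIT | VC [29]
  [10] addr=0xe9 blk=29 s=1: VC-HIT | VC [17]
  [11] addr=0xea blk=29 s=1: L1-HIT | VC [17]
  [12] addr=0xef blk=29 s=1: L1-HIT | VC [17]
  [13] addr=0xb6 blk=22 s=2: L1-HIT | VC [17]
  [14] addr=0x89 blk=17 s=1: VC-HIT | VC [29]
  [15] addr=0xb6 blk=22 s=2: L1-HIT | VC [29]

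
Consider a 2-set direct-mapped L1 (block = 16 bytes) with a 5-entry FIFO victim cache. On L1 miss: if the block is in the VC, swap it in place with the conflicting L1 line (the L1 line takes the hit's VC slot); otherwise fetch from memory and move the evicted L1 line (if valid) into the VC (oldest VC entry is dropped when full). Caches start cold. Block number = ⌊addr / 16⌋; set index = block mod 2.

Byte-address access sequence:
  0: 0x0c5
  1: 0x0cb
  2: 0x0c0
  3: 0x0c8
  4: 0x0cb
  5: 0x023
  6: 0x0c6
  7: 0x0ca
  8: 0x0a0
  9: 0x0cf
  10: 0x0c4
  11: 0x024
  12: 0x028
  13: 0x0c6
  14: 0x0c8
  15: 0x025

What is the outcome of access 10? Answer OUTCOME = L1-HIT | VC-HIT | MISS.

OUTCOME = L1-HIT

0: 0xc5 (blk 12, set 0) → MISS  vc=[]
1: 0xcb (blk 12, set 0) → L1-HIT  vc=[]
2: 0xc0 (blk 12, set 0) → L1-HIT  vc=[]
3: 0xc8 (blk 12, set 0) → L1-HIT  vc=[]
4: 0xcb (blk 12, set 0) → L1-HIT  vc=[]
5: 0x23 (blk 2, set 0) → MISS  vc=[12]
6: 0xc6 (blk 12, set 0) → VC-HIT  vc=[2]
7: 0xca (blk 12, set 0) → L1-HIT  vc=[2]
8: 0xa0 (blk 10, set 0) → MISS  vc=[2, 12]
9: 0xcf (blk 12, set 0) → VC-HIT  vc=[2, 10]
10: 0xc4 (blk 12, set 0) → L1-HIT  vc=[2, 10]
11: 0x24 (blk 2, set 0) → VC-HIT  vc=[12, 10]
12: 0x28 (blk 2, set 0) → L1-HIT  vc=[12, 10]
13: 0xc6 (blk 12, set 0) → VC-HIT  vc=[2, 10]
14: 0xc8 (blk 12, set 0) → L1-HIT  vc=[2, 10]
15: 0x25 (blk 2, set 0) → VC-HIT  vc=[12, 10]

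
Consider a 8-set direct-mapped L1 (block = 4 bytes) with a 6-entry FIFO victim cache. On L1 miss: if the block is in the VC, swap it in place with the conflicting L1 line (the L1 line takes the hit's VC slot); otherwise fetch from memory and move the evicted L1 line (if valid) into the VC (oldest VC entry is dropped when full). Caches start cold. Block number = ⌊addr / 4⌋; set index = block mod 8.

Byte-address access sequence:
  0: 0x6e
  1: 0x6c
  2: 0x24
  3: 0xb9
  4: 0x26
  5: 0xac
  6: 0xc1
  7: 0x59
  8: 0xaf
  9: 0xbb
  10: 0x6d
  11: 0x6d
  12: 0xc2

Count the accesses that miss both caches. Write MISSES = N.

0: 0x6e (blk 27, set 3) → MISS  vc=[]
1: 0x6c (blk 27, set 3) → L1-HIT  vc=[]
2: 0x24 (blk 9, set 1) → MISS  vc=[]
3: 0xb9 (blk 46, set 6) → MISS  vc=[]
4: 0x26 (blk 9, set 1) → L1-HIT  vc=[]
5: 0xac (blk 43, set 3) → MISS  vc=[27]
6: 0xc1 (blk 48, set 0) → MISS  vc=[27]
7: 0x59 (blk 22, set 6) → MISS  vc=[27, 46]
8: 0xaf (blk 43, set 3) → L1-HIT  vc=[27, 46]
9: 0xbb (blk 46, set 6) → VC-HIT  vc=[27, 22]
10: 0x6d (blk 27, set 3) → VC-HIT  vc=[43, 22]
11: 0x6d (blk 27, set 3) → L1-HIT  vc=[43, 22]
12: 0xc2 (blk 48, set 0) → L1-HIT  vc=[43, 22]

MISSES = 6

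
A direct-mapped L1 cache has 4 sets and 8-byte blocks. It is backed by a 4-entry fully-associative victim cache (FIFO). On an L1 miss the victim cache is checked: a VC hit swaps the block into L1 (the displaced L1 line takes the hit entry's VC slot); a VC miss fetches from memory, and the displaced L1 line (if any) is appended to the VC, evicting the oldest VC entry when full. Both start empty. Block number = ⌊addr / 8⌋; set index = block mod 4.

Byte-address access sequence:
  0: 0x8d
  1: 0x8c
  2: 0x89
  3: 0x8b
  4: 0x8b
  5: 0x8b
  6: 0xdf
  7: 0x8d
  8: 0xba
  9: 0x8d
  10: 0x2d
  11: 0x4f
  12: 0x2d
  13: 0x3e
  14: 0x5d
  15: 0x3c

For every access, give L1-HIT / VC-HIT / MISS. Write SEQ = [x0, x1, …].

SEQ = [MISS, L1-HIT, L1-HIT, L1-HIT, L1-HIT, L1-HIT, MISS, L1-HIT, MISS, L1-HIT, MISS, MISS, VC-HIT, MISS, MISS, VC-HIT]

  [0] addr=0x8d blk=17 s=1: MISS | VC []
  [1] addr=0x8c blk=17 s=1: L1-HIT | VC []
  [2] addr=0x89 blk=17 s=1: L1-HIT | VC []
  [3] addr=0x8b blk=17 s=1: L1-HIT | VC []
  [4] addr=0x8b blk=17 s=1: L1-HIT | VC []
  [5] addr=0x8b blk=17 s=1: L1-HIT | VC []
  [6] addr=0xdf blk=27 s=3: MISS | VC []
  [7] addr=0x8d blk=17 s=1: L1-HIT | VC []
  [8] addr=0xba blk=23 s=3: MISS | VC [27]
  [9] addr=0x8d blk=17 s=1: L1-HIT | VC [27]
  [10] addr=0x2d blk=5 s=1: MISS | VC [27, 17]
  [11] addr=0x4f blk=9 s=1: MISS | VC [27, 17, 5]
  [12] addr=0x2d blk=5 s=1: VC-HIT | VC [27, 17, 9]
  [13] addr=0x3e blk=7 s=3: MISS | VC [27, 17, 9, 23]
  [14] addr=0x5d blk=11 s=3: MISS | VC [17, 9, 23, 7]
  [15] addr=0x3c blk=7 s=3: VC-HIT | VC [17, 9, 23, 11]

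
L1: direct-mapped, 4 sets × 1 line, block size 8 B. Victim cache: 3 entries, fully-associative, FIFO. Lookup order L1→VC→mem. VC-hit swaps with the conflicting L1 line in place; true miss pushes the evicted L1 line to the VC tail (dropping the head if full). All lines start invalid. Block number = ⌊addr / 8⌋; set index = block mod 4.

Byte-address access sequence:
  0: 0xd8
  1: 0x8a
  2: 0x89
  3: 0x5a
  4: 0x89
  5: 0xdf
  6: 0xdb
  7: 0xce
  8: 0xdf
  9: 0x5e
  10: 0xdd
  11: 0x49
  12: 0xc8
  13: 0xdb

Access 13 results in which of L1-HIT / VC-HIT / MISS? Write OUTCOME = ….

0: 0xd8 (blk 27, set 3) → MISS  vc=[]
1: 0x8a (blk 17, set 1) → MISS  vc=[]
2: 0x89 (blk 17, set 1) → L1-HIT  vc=[]
3: 0x5a (blk 11, set 3) → MISS  vc=[27]
4: 0x89 (blk 17, set 1) → L1-HIT  vc=[27]
5: 0xdf (blk 27, set 3) → VC-HIT  vc=[11]
6: 0xdb (blk 27, set 3) → L1-HIT  vc=[11]
7: 0xce (blk 25, set 1) → MISS  vc=[11, 17]
8: 0xdf (blk 27, set 3) → L1-HIT  vc=[11, 17]
9: 0x5e (blk 11, set 3) → VC-HIT  vc=[27, 17]
10: 0xdd (blk 27, set 3) → VC-HIT  vc=[11, 17]
11: 0x49 (blk 9, set 1) → MISS  vc=[11, 17, 25]
12: 0xc8 (blk 25, set 1) → VC-HIT  vc=[11, 17, 9]
13: 0xdb (blk 27, set 3) → L1-HIT  vc=[11, 17, 9]

OUTCOME = L1-HIT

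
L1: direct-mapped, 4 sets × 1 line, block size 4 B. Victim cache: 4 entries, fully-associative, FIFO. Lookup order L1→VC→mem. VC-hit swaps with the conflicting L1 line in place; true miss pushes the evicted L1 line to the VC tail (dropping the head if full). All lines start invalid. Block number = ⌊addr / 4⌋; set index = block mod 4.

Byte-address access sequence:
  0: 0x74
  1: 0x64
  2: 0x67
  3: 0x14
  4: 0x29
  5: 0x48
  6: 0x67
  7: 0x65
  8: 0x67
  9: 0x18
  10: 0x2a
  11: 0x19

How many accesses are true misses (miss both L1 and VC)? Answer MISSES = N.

  [0] addr=0x74 blk=29 s=1: MISS | VC []
  [1] addr=0x64 blk=25 s=1: MISS | VC [29]
  [2] addr=0x67 blk=25 s=1: L1-HIT | VC [29]
  [3] addr=0x14 blk=5 s=1: MISS | VC [29, 25]
  [4] addr=0x29 blk=10 s=2: MISS | VC [29, 25]
  [5] addr=0x48 blk=18 s=2: MISS | VC [29, 25, 10]
  [6] addr=0x67 blk=25 s=1: VC-HIT | VC [29, 5, 10]
  [7] addr=0x65 blk=25 s=1: L1-HIT | VC [29, 5, 10]
  [8] addr=0x67 blk=25 s=1: L1-HIT | VC [29, 5, 10]
  [9] addr=0x18 blk=6 s=2: MISS | VC [29, 5, 10, 18]
  [10] addr=0x2a blk=10 s=2: VC-HIT | VC [29, 5, 6, 18]
  [11] addr=0x19 blk=6 s=2: VC-HIT | VC [29, 5, 10, 18]

MISSES = 6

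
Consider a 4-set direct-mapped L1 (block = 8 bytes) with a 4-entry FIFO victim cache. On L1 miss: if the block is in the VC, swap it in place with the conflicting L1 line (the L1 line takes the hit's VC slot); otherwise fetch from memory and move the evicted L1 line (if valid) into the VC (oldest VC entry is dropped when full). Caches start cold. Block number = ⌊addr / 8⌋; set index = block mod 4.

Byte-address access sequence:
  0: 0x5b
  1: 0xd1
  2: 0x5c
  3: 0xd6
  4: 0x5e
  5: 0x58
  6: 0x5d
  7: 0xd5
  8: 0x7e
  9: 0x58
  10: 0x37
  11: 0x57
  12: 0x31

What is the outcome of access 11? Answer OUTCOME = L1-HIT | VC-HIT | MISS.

0: 0x5b (blk 11, set 3) → MISS  vc=[]
1: 0xd1 (blk 26, set 2) → MISS  vc=[]
2: 0x5c (blk 11, set 3) → L1-HIT  vc=[]
3: 0xd6 (blk 26, set 2) → L1-HIT  vc=[]
4: 0x5e (blk 11, set 3) → L1-HIT  vc=[]
5: 0x58 (blk 11, set 3) → L1-HIT  vc=[]
6: 0x5d (blk 11, set 3) → L1-HIT  vc=[]
7: 0xd5 (blk 26, set 2) → L1-HIT  vc=[]
8: 0x7e (blk 15, set 3) → MISS  vc=[11]
9: 0x58 (blk 11, set 3) → VC-HIT  vc=[15]
10: 0x37 (blk 6, set 2) → MISS  vc=[15, 26]
11: 0x57 (blk 10, set 2) → MISS  vc=[15, 26, 6]
12: 0x31 (blk 6, set 2) → VC-HIT  vc=[15, 26, 10]

OUTCOME = MISS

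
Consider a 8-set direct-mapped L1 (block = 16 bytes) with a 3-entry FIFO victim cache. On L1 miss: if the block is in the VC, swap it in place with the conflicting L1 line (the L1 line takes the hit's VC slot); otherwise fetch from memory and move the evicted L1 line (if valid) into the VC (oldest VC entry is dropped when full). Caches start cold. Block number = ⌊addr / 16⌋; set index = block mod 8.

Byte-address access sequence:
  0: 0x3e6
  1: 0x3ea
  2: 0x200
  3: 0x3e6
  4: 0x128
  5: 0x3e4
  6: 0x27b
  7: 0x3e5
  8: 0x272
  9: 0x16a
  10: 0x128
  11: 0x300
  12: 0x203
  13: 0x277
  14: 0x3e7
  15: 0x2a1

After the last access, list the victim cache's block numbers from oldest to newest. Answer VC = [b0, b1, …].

#0 0x3e6→b62/s6 MISS; vc=[]
#1 0x3ea→b62/s6 L1-HIT; vc=[]
#2 0x200→b32/s0 MISS; vc=[]
#3 0x3e6→b62/s6 L1-HIT; vc=[]
#4 0x128→b18/s2 MISS; vc=[]
#5 0x3e4→b62/s6 L1-HIT; vc=[]
#6 0x27b→b39/s7 MISS; vc=[]
#7 0x3e5→b62/s6 L1-HIT; vc=[]
#8 0x272→b39/s7 L1-HIT; vc=[]
#9 0x16a→b22/s6 MISS; vc=[62]
#10 0x128→b18/s2 L1-HIT; vc=[62]
#11 0x300→b48/s0 MISS; vc=[62,32]
#12 0x203→b32/s0 VC-HIT; vc=[62,48]
#13 0x277→b39/s7 L1-HIT; vc=[62,48]
#14 0x3e7→b62/s6 VC-HIT; vc=[22,48]
#15 0x2a1→b42/s2 MISS; vc=[22,48,18]

VC = [22, 48, 18]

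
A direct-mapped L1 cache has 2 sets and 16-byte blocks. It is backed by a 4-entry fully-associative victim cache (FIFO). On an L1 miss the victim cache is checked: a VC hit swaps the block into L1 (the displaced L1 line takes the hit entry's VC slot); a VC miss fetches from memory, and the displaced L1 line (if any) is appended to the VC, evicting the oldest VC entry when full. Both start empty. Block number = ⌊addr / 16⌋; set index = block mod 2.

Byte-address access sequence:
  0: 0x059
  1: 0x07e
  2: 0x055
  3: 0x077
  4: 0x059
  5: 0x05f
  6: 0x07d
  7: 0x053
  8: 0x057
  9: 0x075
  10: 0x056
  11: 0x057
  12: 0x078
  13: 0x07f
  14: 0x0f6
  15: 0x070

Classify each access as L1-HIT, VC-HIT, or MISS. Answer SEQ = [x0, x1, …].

SEQ = [MISS, MISS, VC-HIT, VC-HIT, VC-HIT, L1-HIT, VC-HIT, VC-HIT, L1-HIT, VC-HIT, VC-HIT, L1-HIT, VC-HIT, L1-HIT, MISS, VC-HIT]

0: 0x59 (blk 5, set 1) → MISS  vc=[]
1: 0x7e (blk 7, set 1) → MISS  vc=[5]
2: 0x55 (blk 5, set 1) → VC-HIT  vc=[7]
3: 0x77 (blk 7, set 1) → VC-HIT  vc=[5]
4: 0x59 (blk 5, set 1) → VC-HIT  vc=[7]
5: 0x5f (blk 5, set 1) → L1-HIT  vc=[7]
6: 0x7d (blk 7, set 1) → VC-HIT  vc=[5]
7: 0x53 (blk 5, set 1) → VC-HIT  vc=[7]
8: 0x57 (blk 5, set 1) → L1-HIT  vc=[7]
9: 0x75 (blk 7, set 1) → VC-HIT  vc=[5]
10: 0x56 (blk 5, set 1) → VC-HIT  vc=[7]
11: 0x57 (blk 5, set 1) → L1-HIT  vc=[7]
12: 0x78 (blk 7, set 1) → VC-HIT  vc=[5]
13: 0x7f (blk 7, set 1) → L1-HIT  vc=[5]
14: 0xf6 (blk 15, set 1) → MISS  vc=[5, 7]
15: 0x70 (blk 7, set 1) → VC-HIT  vc=[5, 15]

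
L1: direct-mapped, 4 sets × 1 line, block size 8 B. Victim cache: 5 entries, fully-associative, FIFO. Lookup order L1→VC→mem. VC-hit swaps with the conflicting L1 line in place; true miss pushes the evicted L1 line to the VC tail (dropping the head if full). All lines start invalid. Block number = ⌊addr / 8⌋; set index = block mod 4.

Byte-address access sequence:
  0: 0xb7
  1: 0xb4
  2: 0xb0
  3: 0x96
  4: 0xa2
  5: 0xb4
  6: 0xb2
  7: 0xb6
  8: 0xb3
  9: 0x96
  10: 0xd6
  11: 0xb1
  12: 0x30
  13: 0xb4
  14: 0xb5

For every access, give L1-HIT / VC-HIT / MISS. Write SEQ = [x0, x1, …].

#0 0xb7→b22/s2 MISS; vc=[]
#1 0xb4→b22/s2 L1-HIT; vc=[]
#2 0xb0→b22/s2 L1-HIT; vc=[]
#3 0x96→b18/s2 MISS; vc=[22]
#4 0xa2→b20/s0 MISS; vc=[22]
#5 0xb4→b22/s2 VC-HIT; vc=[18]
#6 0xb2→b22/s2 L1-HIT; vc=[18]
#7 0xb6→b22/s2 L1-HIT; vc=[18]
#8 0xb3→b22/s2 L1-HIT; vc=[18]
#9 0x96→b18/s2 VC-HIT; vc=[22]
#10 0xd6→b26/s2 MISS; vc=[22,18]
#11 0xb1→b22/s2 VC-HIT; vc=[26,18]
#12 0x30→b6/s2 MISS; vc=[26,18,22]
#13 0xb4→b22/s2 VC-HIT; vc=[26,18,6]
#14 0xb5→b22/s2 L1-HIT; vc=[26,18,6]

SEQ = [MISS, L1-HIT, L1-HIT, MISS, MISS, VC-HIT, L1-HIT, L1-HIT, L1-HIT, VC-HIT, MISS, VC-HIT, MISS, VC-HIT, L1-HIT]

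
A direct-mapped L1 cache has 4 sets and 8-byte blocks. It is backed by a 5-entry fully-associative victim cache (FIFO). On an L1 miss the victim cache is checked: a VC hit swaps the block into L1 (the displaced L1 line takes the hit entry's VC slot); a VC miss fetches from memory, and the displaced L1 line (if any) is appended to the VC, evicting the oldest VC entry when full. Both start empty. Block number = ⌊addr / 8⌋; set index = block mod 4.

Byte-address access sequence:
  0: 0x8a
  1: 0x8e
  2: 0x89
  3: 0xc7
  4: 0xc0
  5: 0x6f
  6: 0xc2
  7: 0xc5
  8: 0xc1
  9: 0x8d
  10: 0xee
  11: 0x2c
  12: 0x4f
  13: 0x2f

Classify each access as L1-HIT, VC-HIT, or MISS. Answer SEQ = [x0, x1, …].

SEQ = [MISS, L1-HIT, L1-HIT, MISS, L1-HIT, MISS, L1-HIT, L1-HIT, L1-HIT, VC-HIT, MISS, MISS, MISS, VC-HIT]

#0 0x8a→b17/s1 MISS; vc=[]
#1 0x8e→b17/s1 L1-HIT; vc=[]
#2 0x89→b17/s1 L1-HIT; vc=[]
#3 0xc7→b24/s0 MISS; vc=[]
#4 0xc0→b24/s0 L1-HIT; vc=[]
#5 0x6f→b13/s1 MISS; vc=[17]
#6 0xc2→b24/s0 L1-HIT; vc=[17]
#7 0xc5→b24/s0 L1-HIT; vc=[17]
#8 0xc1→b24/s0 L1-HIT; vc=[17]
#9 0x8d→b17/s1 VC-HIT; vc=[13]
#10 0xee→b29/s1 MISS; vc=[13,17]
#11 0x2c→b5/s1 MISS; vc=[13,17,29]
#12 0x4f→b9/s1 MISS; vc=[13,17,29,5]
#13 0x2f→b5/s1 VC-HIT; vc=[13,17,29,9]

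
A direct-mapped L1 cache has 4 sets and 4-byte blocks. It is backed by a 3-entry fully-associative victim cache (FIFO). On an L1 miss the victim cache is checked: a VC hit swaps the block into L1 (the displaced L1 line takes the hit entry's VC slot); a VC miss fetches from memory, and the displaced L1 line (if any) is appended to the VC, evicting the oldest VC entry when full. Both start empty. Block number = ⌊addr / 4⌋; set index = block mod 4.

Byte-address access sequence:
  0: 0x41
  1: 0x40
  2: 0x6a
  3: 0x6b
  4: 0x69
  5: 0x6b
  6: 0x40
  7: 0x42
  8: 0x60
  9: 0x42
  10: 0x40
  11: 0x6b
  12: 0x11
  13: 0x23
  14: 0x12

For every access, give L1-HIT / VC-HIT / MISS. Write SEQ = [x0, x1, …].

SEQ = [MISS, L1-HIT, MISS, L1-HIT, L1-HIT, L1-HIT, L1-HIT, L1-HIT, MISS, VC-HIT, L1-HIT, L1-HIT, MISS, MISS, VC-HIT]

0: 0x41 (blk 16, set 0) → MISS  vc=[]
1: 0x40 (blk 16, set 0) → L1-HIT  vc=[]
2: 0x6a (blk 26, set 2) → MISS  vc=[]
3: 0x6b (blk 26, set 2) → L1-HIT  vc=[]
4: 0x69 (blk 26, set 2) → L1-HIT  vc=[]
5: 0x6b (blk 26, set 2) → L1-HIT  vc=[]
6: 0x40 (blk 16, set 0) → L1-HIT  vc=[]
7: 0x42 (blk 16, set 0) → L1-HIT  vc=[]
8: 0x60 (blk 24, set 0) → MISS  vc=[16]
9: 0x42 (blk 16, set 0) → VC-HIT  vc=[24]
10: 0x40 (blk 16, set 0) → L1-HIT  vc=[24]
11: 0x6b (blk 26, set 2) → L1-HIT  vc=[24]
12: 0x11 (blk 4, set 0) → MISS  vc=[24, 16]
13: 0x23 (blk 8, set 0) → MISS  vc=[24, 16, 4]
14: 0x12 (blk 4, set 0) → VC-HIT  vc=[24, 16, 8]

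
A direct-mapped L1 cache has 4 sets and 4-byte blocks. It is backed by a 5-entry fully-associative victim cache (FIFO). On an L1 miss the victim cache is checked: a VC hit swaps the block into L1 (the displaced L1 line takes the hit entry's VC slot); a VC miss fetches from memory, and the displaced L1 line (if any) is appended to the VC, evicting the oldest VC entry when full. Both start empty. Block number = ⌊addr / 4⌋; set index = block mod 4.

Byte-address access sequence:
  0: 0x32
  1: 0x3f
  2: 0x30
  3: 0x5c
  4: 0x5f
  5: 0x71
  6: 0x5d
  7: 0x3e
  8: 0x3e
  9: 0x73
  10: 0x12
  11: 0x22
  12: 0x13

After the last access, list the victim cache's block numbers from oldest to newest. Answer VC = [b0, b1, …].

VC = [23, 12, 28, 8]

#0 0x32→b12/s0 MISS; vc=[]
#1 0x3f→b15/s3 MISS; vc=[]
#2 0x30→b12/s0 L1-HIT; vc=[]
#3 0x5c→b23/s3 MISS; vc=[15]
#4 0x5f→b23/s3 L1-HIT; vc=[15]
#5 0x71→b28/s0 MISS; vc=[15,12]
#6 0x5d→b23/s3 L1-HIT; vc=[15,12]
#7 0x3e→b15/s3 VC-HIT; vc=[23,12]
#8 0x3e→b15/s3 L1-HIT; vc=[23,12]
#9 0x73→b28/s0 L1-HIT; vc=[23,12]
#10 0x12→b4/s0 MISS; vc=[23,12,28]
#11 0x22→b8/s0 MISS; vc=[23,12,28,4]
#12 0x13→b4/s0 VC-HIT; vc=[23,12,28,8]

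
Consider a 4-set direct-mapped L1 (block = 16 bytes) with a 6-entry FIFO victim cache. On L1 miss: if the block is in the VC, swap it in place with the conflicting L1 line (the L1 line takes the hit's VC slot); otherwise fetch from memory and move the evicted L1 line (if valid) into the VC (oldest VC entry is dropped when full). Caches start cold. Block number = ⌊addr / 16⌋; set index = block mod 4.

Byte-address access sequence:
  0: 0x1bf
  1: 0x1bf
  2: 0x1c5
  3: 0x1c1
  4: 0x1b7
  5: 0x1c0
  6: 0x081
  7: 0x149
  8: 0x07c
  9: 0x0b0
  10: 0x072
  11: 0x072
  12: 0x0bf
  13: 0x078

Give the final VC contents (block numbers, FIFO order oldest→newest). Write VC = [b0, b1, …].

VC = [28, 8, 27, 11]

0: 0x1bf (blk 27, set 3) → MISS  vc=[]
1: 0x1bf (blk 27, set 3) → L1-HIT  vc=[]
2: 0x1c5 (blk 28, set 0) → MISS  vc=[]
3: 0x1c1 (blk 28, set 0) → L1-HIT  vc=[]
4: 0x1b7 (blk 27, set 3) → L1-HIT  vc=[]
5: 0x1c0 (blk 28, set 0) → L1-HIT  vc=[]
6: 0x81 (blk 8, set 0) → MISS  vc=[28]
7: 0x149 (blk 20, set 0) → MISS  vc=[28, 8]
8: 0x7c (blk 7, set 3) → MISS  vc=[28, 8, 27]
9: 0xb0 (blk 11, set 3) → MISS  vc=[28, 8, 27, 7]
10: 0x72 (blk 7, set 3) → VC-HIT  vc=[28, 8, 27, 11]
11: 0x72 (blk 7, set 3) → L1-HIT  vc=[28, 8, 27, 11]
12: 0xbf (blk 11, set 3) → VC-HIT  vc=[28, 8, 27, 7]
13: 0x78 (blk 7, set 3) → VC-HIT  vc=[28, 8, 27, 11]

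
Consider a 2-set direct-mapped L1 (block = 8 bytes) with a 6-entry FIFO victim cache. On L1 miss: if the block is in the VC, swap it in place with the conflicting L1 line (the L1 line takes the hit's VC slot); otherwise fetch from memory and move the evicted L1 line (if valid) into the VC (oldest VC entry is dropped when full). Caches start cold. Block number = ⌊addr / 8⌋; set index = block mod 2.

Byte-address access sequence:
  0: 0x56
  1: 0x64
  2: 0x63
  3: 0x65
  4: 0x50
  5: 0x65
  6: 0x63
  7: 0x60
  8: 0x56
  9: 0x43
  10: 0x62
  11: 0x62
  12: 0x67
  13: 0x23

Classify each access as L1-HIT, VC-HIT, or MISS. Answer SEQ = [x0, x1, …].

SEQ = [MISS, MISS, L1-HIT, L1-HIT, VC-HIT, VC-HIT, L1-HIT, L1-HIT, VC-HIT, MISS, VC-HIT, L1-HIT, L1-HIT, MISS]

#0 0x56→b10/s0 MISS; vc=[]
#1 0x64→b12/s0 MISS; vc=[10]
#2 0x63→b12/s0 L1-HIT; vc=[10]
#3 0x65→b12/s0 L1-HIT; vc=[10]
#4 0x50→b10/s0 VC-HIT; vc=[12]
#5 0x65→b12/s0 VC-HIT; vc=[10]
#6 0x63→b12/s0 L1-HIT; vc=[10]
#7 0x60→b12/s0 L1-HIT; vc=[10]
#8 0x56→b10/s0 VC-HIT; vc=[12]
#9 0x43→b8/s0 MISS; vc=[12,10]
#10 0x62→b12/s0 VC-HIT; vc=[8,10]
#11 0x62→b12/s0 L1-HIT; vc=[8,10]
#12 0x67→b12/s0 L1-HIT; vc=[8,10]
#13 0x23→b4/s0 MISS; vc=[8,10,12]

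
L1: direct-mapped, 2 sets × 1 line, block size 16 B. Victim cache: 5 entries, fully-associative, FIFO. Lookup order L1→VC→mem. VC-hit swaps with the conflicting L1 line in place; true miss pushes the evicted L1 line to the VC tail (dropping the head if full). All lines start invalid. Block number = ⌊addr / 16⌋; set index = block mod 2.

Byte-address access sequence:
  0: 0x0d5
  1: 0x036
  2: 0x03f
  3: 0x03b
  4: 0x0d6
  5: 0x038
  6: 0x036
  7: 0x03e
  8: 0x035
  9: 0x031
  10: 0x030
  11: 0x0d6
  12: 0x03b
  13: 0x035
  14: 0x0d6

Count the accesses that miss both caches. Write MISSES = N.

MISSES = 2

#0 0xd5→b13/s1 MISS; vc=[]
#1 0x36→b3/s1 MISS; vc=[13]
#2 0x3f→b3/s1 L1-HIT; vc=[13]
#3 0x3b→b3/s1 L1-HIT; vc=[13]
#4 0xd6→b13/s1 VC-HIT; vc=[3]
#5 0x38→b3/s1 VC-HIT; vc=[13]
#6 0x36→b3/s1 L1-HIT; vc=[13]
#7 0x3e→b3/s1 L1-HIT; vc=[13]
#8 0x35→b3/s1 L1-HIT; vc=[13]
#9 0x31→b3/s1 L1-HIT; vc=[13]
#10 0x30→b3/s1 L1-HIT; vc=[13]
#11 0xd6→b13/s1 VC-HIT; vc=[3]
#12 0x3b→b3/s1 VC-HIT; vc=[13]
#13 0x35→b3/s1 L1-HIT; vc=[13]
#14 0xd6→b13/s1 VC-HIT; vc=[3]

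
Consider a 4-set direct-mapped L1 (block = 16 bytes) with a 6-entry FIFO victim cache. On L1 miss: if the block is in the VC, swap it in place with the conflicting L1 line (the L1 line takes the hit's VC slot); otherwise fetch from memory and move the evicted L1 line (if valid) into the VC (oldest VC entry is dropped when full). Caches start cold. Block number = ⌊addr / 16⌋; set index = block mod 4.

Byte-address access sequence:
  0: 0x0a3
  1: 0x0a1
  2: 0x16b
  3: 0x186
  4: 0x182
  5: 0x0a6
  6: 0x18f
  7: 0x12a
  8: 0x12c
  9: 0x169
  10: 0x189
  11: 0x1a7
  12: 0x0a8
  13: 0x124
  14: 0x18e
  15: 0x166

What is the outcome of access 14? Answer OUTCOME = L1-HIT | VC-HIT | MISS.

  [0] addr=0xa3 blk=10 s=2: MISS | VC []
  [1] addr=0xa1 blk=10 s=2: L1-HIT | VC []
  [2] addr=0x16b blk=22 s=2: MISS | VC [10]
  [3] addr=0x186 blk=24 s=0: MISS | VC [10]
  [4] addr=0x182 blk=24 s=0: L1-HIT | VC [10]
  [5] addr=0xa6 blk=10 s=2: VC-HIT | VC [22]
  [6] addr=0x18f blk=24 s=0: L1-HIT | VC [22]
  [7] addr=0x12a blk=18 s=2: MISS | VC [22, 10]
  [8] addr=0x12c blk=18 s=2: L1-HIT | VC [22, 10]
  [9] addr=0x169 blk=22 s=2: VC-HIT | VC [18, 10]
  [10] addr=0x189 blk=24 s=0: L1-HIT | VC [18, 10]
  [11] addr=0x1a7 blk=26 s=2: MISS | VC [18, 10, 22]
  [12] addr=0xa8 blk=10 s=2: VC-HIT | VC [18, 26, 22]
  [13] addr=0x124 blk=18 s=2: VC-HIT | VC [10, 26, 22]
  [14] addr=0x18e blk=24 s=0: L1-HIT | VC [10, 26, 22]
  [15] addr=0x166 blk=22 s=2: VC-HIT | VC [10, 26, 18]

OUTCOME = L1-HIT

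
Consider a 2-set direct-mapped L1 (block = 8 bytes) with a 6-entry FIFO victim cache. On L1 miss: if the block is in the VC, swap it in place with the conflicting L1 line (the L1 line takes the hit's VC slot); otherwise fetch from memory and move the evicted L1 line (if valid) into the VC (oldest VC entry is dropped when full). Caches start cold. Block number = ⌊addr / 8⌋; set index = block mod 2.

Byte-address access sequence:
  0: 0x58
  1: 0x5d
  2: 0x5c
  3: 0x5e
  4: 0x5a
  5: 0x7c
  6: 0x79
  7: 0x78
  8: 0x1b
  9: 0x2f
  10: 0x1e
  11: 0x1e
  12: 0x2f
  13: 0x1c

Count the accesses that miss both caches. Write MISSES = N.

MISSES = 4

  [0] addr=0x58 blk=11 s=1: MISS | VC []
  [1] addr=0x5d blk=11 s=1: L1-HIT | VC []
  [2] addr=0x5c blk=11 s=1: L1-HIT | VC []
  [3] addr=0x5e blk=11 s=1: L1-HIT | VC []
  [4] addr=0x5a blk=11 s=1: L1-HIT | VC []
  [5] addr=0x7c blk=15 s=1: MISS | VC [11]
  [6] addr=0x79 blk=15 s=1: L1-HIT | VC [11]
  [7] addr=0x78 blk=15 s=1: L1-HIT | VC [11]
  [8] addr=0x1b blk=3 s=1: MISS | VC [11, 15]
  [9] addr=0x2f blk=5 s=1: MISS | VC [11, 15, 3]
  [10] addr=0x1e blk=3 s=1: VC-HIT | VC [11, 15, 5]
  [11] addr=0x1e blk=3 s=1: L1-HIT | VC [11, 15, 5]
  [12] addr=0x2f blk=5 s=1: VC-HIT | VC [11, 15, 3]
  [13] addr=0x1c blk=3 s=1: VC-HIT | VC [11, 15, 5]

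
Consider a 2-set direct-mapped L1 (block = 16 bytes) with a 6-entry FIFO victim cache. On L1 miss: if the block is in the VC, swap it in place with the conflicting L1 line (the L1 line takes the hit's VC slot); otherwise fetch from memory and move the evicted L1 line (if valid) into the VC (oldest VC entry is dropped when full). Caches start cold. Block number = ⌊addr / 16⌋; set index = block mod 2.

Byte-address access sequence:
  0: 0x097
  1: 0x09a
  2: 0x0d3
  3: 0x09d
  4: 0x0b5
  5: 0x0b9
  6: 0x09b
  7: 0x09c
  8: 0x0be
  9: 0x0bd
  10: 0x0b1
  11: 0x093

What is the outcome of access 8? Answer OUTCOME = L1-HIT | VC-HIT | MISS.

OUTCOME = VC-HIT

0: 0x97 (blk 9, set 1) → MISS  vc=[]
1: 0x9a (blk 9, set 1) → L1-HIT  vc=[]
2: 0xd3 (blk 13, set 1) → MISS  vc=[9]
3: 0x9d (blk 9, set 1) → VC-HIT  vc=[13]
4: 0xb5 (blk 11, set 1) → MISS  vc=[13, 9]
5: 0xb9 (blk 11, set 1) → L1-HIT  vc=[13, 9]
6: 0x9b (blk 9, set 1) → VC-HIT  vc=[13, 11]
7: 0x9c (blk 9, set 1) → L1-HIT  vc=[13, 11]
8: 0xbe (blk 11, set 1) → VC-HIT  vc=[13, 9]
9: 0xbd (blk 11, set 1) → L1-HIT  vc=[13, 9]
10: 0xb1 (blk 11, set 1) → L1-HIT  vc=[13, 9]
11: 0x93 (blk 9, set 1) → VC-HIT  vc=[13, 11]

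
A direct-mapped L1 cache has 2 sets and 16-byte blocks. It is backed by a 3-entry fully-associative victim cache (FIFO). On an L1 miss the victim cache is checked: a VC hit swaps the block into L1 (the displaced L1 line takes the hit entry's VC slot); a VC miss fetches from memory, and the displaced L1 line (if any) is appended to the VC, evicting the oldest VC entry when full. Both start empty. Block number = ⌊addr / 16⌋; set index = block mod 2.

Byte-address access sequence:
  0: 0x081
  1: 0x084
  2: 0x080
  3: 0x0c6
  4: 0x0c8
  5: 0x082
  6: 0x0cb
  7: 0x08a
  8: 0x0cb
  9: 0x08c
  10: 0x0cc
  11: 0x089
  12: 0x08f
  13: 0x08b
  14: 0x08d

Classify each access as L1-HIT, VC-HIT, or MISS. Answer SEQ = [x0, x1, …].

#0 0x81→b8/s0 MISS; vc=[]
#1 0x84→b8/s0 L1-HIT; vc=[]
#2 0x80→b8/s0 L1-HIT; vc=[]
#3 0xc6→b12/s0 MISS; vc=[8]
#4 0xc8→b12/s0 L1-HIT; vc=[8]
#5 0x82→b8/s0 VC-HIT; vc=[12]
#6 0xcb→b12/s0 VC-HIT; vc=[8]
#7 0x8a→b8/s0 VC-HIT; vc=[12]
#8 0xcb→b12/s0 VC-HIT; vc=[8]
#9 0x8c→b8/s0 VC-HIT; vc=[12]
#10 0xcc→b12/s0 VC-HIT; vc=[8]
#11 0x89→b8/s0 VC-HIT; vc=[12]
#12 0x8f→b8/s0 L1-HIT; vc=[12]
#13 0x8b→b8/s0 L1-HIT; vc=[12]
#14 0x8d→b8/s0 L1-HIT; vc=[12]

SEQ = [MISS, L1-HIT, L1-HIT, MISS, L1-HIT, VC-HIT, VC-HIT, VC-HIT, VC-HIT, VC-HIT, VC-HIT, VC-HIT, L1-HIT, L1-HIT, L1-HIT]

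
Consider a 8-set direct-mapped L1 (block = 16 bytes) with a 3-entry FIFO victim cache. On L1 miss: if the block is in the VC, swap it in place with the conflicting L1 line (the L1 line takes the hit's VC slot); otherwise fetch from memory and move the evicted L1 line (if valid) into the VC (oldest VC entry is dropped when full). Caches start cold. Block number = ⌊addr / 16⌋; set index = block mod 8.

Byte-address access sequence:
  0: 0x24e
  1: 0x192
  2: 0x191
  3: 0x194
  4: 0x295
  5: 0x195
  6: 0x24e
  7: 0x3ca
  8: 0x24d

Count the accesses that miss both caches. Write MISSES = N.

#0 0x24e→b36/s4 MISS; vc=[]
#1 0x192→b25/s1 MISS; vc=[]
#2 0x191→b25/s1 L1-HIT; vc=[]
#3 0x194→b25/s1 L1-HIT; vc=[]
#4 0x295→b41/s1 MISS; vc=[25]
#5 0x195→b25/s1 VC-HIT; vc=[41]
#6 0x24e→b36/s4 L1-HIT; vc=[41]
#7 0x3ca→b60/s4 MISS; vc=[41,36]
#8 0x24d→b36/s4 VC-HIT; vc=[41,60]

MISSES = 4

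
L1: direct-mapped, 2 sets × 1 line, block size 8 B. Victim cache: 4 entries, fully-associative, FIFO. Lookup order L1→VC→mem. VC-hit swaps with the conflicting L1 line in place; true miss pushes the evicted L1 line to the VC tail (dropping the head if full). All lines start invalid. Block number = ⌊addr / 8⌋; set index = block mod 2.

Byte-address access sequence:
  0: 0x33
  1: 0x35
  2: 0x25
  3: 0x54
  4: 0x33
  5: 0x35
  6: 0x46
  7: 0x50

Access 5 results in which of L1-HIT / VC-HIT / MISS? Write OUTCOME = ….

#0 0x33→b6/s0 MISS; vc=[]
#1 0x35→b6/s0 L1-HIT; vc=[]
#2 0x25→b4/s0 MISS; vc=[6]
#3 0x54→b10/s0 MISS; vc=[6,4]
#4 0x33→b6/s0 VC-HIT; vc=[10,4]
#5 0x35→b6/s0 L1-HIT; vc=[10,4]
#6 0x46→b8/s0 MISS; vc=[10,4,6]
#7 0x50→b10/s0 VC-HIT; vc=[8,4,6]

OUTCOME = L1-HIT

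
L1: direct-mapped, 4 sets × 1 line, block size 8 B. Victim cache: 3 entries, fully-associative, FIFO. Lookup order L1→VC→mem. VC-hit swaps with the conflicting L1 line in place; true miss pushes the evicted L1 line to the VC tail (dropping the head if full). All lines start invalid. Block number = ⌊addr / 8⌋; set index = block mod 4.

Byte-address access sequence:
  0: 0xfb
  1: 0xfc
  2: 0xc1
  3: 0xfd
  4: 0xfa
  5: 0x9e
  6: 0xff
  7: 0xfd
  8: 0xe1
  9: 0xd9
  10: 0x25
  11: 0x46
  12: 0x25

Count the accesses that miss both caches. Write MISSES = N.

MISSES = 7

  [0] addr=0xfb blk=31 s=3: MISS | VC []
  [1] addr=0xfc blk=31 s=3: L1-HIT | VC []
  [2] addr=0xc1 blk=24 s=0: MISS | VC []
  [3] addr=0xfd blk=31 s=3: L1-HIT | VC []
  [4] addr=0xfa blk=31 s=3: L1-HIT | VC []
  [5] addr=0x9e blk=19 s=3: MISS | VC [31]
  [6] addr=0xff blk=31 s=3: VC-HIT | VC [19]
  [7] addr=0xfd blk=31 s=3: L1-HIT | VC [19]
  [8] addr=0xe1 blk=28 s=0: MISS | VC [19, 24]
  [9] addr=0xd9 blk=27 s=3: MISS | VC [19, 24, 31]
  [10] addr=0x25 blk=4 s=0: MISS | VC [24, 31, 28]
  [11] addr=0x46 blk=8 s=0: MISS | VC [31, 28, 4]
  [12] addr=0x25 blk=4 s=0: VC-HIT | VC [31, 28, 8]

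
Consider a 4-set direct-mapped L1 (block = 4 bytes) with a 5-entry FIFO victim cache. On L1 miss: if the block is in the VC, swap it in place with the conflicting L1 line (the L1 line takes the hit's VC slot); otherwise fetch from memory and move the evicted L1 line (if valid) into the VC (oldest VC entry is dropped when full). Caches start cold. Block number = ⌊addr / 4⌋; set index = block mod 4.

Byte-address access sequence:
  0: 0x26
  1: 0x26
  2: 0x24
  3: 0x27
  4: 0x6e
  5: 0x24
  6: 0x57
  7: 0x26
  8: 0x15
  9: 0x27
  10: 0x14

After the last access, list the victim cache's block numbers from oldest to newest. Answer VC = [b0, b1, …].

  [0] addr=0x26 blk=9 s=1: MISS | VC []
  [1] addr=0x26 blk=9 s=1: L1-HIT | VC []
  [2] addr=0x24 blk=9 s=1: L1-HIT | VC []
  [3] addr=0x27 blk=9 s=1: L1-HIT | VC []
  [4] addr=0x6e blk=27 s=3: MISS | VC []
  [5] addr=0x24 blk=9 s=1: L1-HIT | VC []
  [6] addr=0x57 blk=21 s=1: MISS | VC [9]
  [7] addr=0x26 blk=9 s=1: VC-HIT | VC [21]
  [8] addr=0x15 blk=5 s=1: MISS | VC [21, 9]
  [9] addr=0x27 blk=9 s=1: VC-HIT | VC [21, 5]
  [10] addr=0x14 blk=5 s=1: VC-HIT | VC [21, 9]

VC = [21, 9]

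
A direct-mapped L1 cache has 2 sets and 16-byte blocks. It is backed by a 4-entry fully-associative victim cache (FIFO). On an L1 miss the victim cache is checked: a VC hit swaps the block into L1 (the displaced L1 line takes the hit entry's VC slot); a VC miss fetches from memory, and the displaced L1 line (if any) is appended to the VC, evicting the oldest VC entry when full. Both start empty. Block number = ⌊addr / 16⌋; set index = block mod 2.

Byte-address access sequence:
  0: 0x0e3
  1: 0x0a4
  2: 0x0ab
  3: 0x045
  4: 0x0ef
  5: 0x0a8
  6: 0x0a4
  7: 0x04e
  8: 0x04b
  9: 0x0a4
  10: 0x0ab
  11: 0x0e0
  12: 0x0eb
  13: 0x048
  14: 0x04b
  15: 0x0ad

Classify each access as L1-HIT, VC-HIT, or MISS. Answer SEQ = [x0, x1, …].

  [0] addr=0xe3 blk=14 s=0: MISS | VC []
  [1] addr=0xa4 blk=10 s=0: MISS | VC [14]
  [2] addr=0xab blk=10 s=0: L1-HIT | VC [14]
  [3] addr=0x45 blk=4 s=0: MISS | VC [14, 10]
  [4] addr=0xef blk=14 s=0: VC-HIT | VC [4, 10]
  [5] addr=0xa8 blk=10 s=0: VC-HIT | VC [4, 14]
  [6] addr=0xa4 blk=10 s=0: L1-HIT | VC [4, 14]
  [7] addr=0x4e blk=4 s=0: VC-HIT | VC [10, 14]
  [8] addr=0x4b blk=4 s=0: L1-HIT | VC [10, 14]
  [9] addr=0xa4 blk=10 s=0: VC-HIT | VC [4, 14]
  [10] addr=0xab blk=10 s=0: L1-HIT | VC [4, 14]
  [11] addr=0xe0 blk=14 s=0: VC-HIT | VC [4, 10]
  [12] addr=0xeb blk=14 s=0: L1-HIT | VC [4, 10]
  [13] addr=0x48 blk=4 s=0: VC-HIT | VC [14, 10]
  [14] addr=0x4b blk=4 s=0: L1-HIT | VC [14, 10]
  [15] addr=0xad blk=10 s=0: VC-HIT | VC [14, 4]

SEQ = [MISS, MISS, L1-HIT, MISS, VC-HIT, VC-HIT, L1-HIT, VC-HIT, L1-HIT, VC-HIT, L1-HIT, VC-HIT, L1-HIT, VC-HIT, L1-HIT, VC-HIT]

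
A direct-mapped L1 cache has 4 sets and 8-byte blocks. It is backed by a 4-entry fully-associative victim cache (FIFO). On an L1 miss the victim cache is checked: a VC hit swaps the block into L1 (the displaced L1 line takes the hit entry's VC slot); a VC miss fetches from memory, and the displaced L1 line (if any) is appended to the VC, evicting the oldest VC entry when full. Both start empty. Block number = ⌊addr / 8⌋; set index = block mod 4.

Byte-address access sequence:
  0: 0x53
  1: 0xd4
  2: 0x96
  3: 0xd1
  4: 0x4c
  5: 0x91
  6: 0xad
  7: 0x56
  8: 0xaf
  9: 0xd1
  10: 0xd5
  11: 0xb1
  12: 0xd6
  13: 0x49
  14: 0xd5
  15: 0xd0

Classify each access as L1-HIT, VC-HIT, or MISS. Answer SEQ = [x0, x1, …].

SEQ = [MISS, MISS, MISS, VC-HIT, MISS, VC-HIT, MISS, VC-HIT, L1-HIT, VC-HIT, L1-HIT, MISS, VC-HIT, VC-HIT, L1-HIT, L1-HIT]

  [0] addr=0x53 blk=10 s=2: MISS | VC []
  [1] addr=0xd4 blk=26 s=2: MISS | VC [10]
  [2] addr=0x96 blk=18 s=2: MISS | VC [10, 26]
  [3] addr=0xd1 blk=26 s=2: VC-HIT | VC [10, 18]
  [4] addr=0x4c blk=9 s=1: MISS | VC [10, 18]
  [5] addr=0x91 blk=18 s=2: VC-HIT | VC [10, 26]
  [6] addr=0xad blk=21 s=1: MISS | VC [10, 26, 9]
  [7] addr=0x56 blk=10 s=2: VC-HIT | VC [18, 26, 9]
  [8] addr=0xaf blk=21 s=1: L1-HIT | VC [18, 26, 9]
  [9] addr=0xd1 blk=26 s=2: VC-HIT | VC [18, 10, 9]
  [10] addr=0xd5 blk=26 s=2: L1-HIT | VC [18, 10, 9]
  [11] addr=0xb1 blk=22 s=2: MISS | VC [18, 10, 9, 26]
  [12] addr=0xd6 blk=26 s=2: VC-HIT | VC [18, 10, 9, 22]
  [13] addr=0x49 blk=9 s=1: VC-HIT | VC [18, 10, 21, 22]
  [14] addr=0xd5 blk=26 s=2: L1-HIT | VC [18, 10, 21, 22]
  [15] addr=0xd0 blk=26 s=2: L1-HIT | VC [18, 10, 21, 22]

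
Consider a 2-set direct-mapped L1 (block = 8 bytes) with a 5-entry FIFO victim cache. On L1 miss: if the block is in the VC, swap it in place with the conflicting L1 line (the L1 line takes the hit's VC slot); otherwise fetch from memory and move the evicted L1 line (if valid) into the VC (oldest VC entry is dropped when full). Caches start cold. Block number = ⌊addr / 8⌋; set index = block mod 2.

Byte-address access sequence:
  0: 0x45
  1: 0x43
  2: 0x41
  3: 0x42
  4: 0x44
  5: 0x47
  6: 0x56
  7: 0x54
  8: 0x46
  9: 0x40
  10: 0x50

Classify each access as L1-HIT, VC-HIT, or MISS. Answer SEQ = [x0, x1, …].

0: 0x45 (blk 8, set 0) → MISS  vc=[]
1: 0x43 (blk 8, set 0) → L1-HIT  vc=[]
2: 0x41 (blk 8, set 0) → L1-HIT  vc=[]
3: 0x42 (blk 8, set 0) → L1-HIT  vc=[]
4: 0x44 (blk 8, set 0) → L1-HIT  vc=[]
5: 0x47 (blk 8, set 0) → L1-HIT  vc=[]
6: 0x56 (blk 10, set 0) → MISS  vc=[8]
7: 0x54 (blk 10, set 0) → L1-HIT  vc=[8]
8: 0x46 (blk 8, set 0) → VC-HIT  vc=[10]
9: 0x40 (blk 8, set 0) → L1-HIT  vc=[10]
10: 0x50 (blk 10, set 0) → VC-HIT  vc=[8]

SEQ = [MISS, L1-HIT, L1-HIT, L1-HIT, L1-HIT, L1-HIT, MISS, L1-HIT, VC-HIT, L1-HIT, VC-HIT]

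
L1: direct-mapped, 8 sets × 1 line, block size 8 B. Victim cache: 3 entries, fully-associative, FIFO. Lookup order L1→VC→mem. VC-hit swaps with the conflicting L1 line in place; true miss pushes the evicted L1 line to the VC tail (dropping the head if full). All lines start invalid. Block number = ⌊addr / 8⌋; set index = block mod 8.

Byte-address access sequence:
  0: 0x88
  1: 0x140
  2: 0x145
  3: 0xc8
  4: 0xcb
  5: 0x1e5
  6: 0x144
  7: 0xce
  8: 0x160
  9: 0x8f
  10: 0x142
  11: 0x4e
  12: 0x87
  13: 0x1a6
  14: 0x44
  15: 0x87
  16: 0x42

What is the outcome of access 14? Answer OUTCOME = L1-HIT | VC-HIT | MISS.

  [0] addr=0x88 blk=17 s=1: MISS | VC []
  [1] addr=0x140 blk=40 s=0: MISS | VC []
  [2] addr=0x145 blk=40 s=0: L1-HIT | VC []
  [3] addr=0xc8 blk=25 s=1: MISS | VC [17]
  [4] addr=0xcb blk=25 s=1: L1-HIT | VC [17]
  [5] addr=0x1e5 blk=60 s=4: MISS | VC [17]
  [6] addr=0x144 blk=40 s=0: L1-HIT | VC [17]
  [7] addr=0xce blk=25 s=1: L1-HIT | VC [17]
  [8] addr=0x160 blk=44 s=4: MISS | VC [17, 60]
  [9] addr=0x8f blk=17 s=1: VC-HIT | VC [25, 60]
  [10] addr=0x142 blk=40 s=0: L1-HIT | VC [25, 60]
  [11] addr=0x4e blk=9 s=1: MISS | VC [25, 60, 17]
  [12] addr=0x87 blk=16 s=0: MISS | VC [60, 17, 40]
  [13] addr=0x1a6 blk=52 s=4: MISS | VC [17, 40, 44]
  [14] addr=0x44 blk=8 s=0: MISS | VC [40, 44, 16]
  [15] addr=0x87 blk=16 s=0: VC-HIT | VC [40, 44, 8]
  [16] addr=0x42 blk=8 s=0: VC-HIT | VC [40, 44, 16]

OUTCOME = MISS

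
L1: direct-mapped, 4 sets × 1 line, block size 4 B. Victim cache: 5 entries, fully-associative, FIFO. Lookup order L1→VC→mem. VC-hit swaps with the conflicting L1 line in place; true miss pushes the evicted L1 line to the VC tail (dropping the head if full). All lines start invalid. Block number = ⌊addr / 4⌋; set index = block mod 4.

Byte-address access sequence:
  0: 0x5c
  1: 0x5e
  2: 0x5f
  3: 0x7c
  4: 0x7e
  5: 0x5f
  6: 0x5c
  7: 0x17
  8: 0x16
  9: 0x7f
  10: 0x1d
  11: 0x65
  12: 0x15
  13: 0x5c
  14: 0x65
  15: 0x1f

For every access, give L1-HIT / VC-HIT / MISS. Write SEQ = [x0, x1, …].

SEQ = [MISS, L1-HIT, L1-HIT, MISS, L1-HIT, VC-HIT, L1-HIT, MISS, L1-HIT, VC-HIT, MISS, MISS, VC-HIT, VC-HIT, VC-HIT, VC-HIT]

0: 0x5c (blk 23, set 3) → MISS  vc=[]
1: 0x5e (blk 23, set 3) → L1-HIT  vc=[]
2: 0x5f (blk 23, set 3) → L1-HIT  vc=[]
3: 0x7c (blk 31, set 3) → MISS  vc=[23]
4: 0x7e (blk 31, set 3) → L1-HIT  vc=[23]
5: 0x5f (blk 23, set 3) → VC-HIT  vc=[31]
6: 0x5c (blk 23, set 3) → L1-HIT  vc=[31]
7: 0x17 (blk 5, set 1) → MISS  vc=[31]
8: 0x16 (blk 5, set 1) → L1-HIT  vc=[31]
9: 0x7f (blk 31, set 3) → VC-HIT  vc=[23]
10: 0x1d (blk 7, set 3) → MISS  vc=[23, 31]
11: 0x65 (blk 25, set 1) → MISS  vc=[23, 31, 5]
12: 0x15 (blk 5, set 1) → VC-HIT  vc=[23, 31, 25]
13: 0x5c (blk 23, set 3) → VC-HIT  vc=[7, 31, 25]
14: 0x65 (blk 25, set 1) → VC-HIT  vc=[7, 31, 5]
15: 0x1f (blk 7, set 3) → VC-HIT  vc=[23, 31, 5]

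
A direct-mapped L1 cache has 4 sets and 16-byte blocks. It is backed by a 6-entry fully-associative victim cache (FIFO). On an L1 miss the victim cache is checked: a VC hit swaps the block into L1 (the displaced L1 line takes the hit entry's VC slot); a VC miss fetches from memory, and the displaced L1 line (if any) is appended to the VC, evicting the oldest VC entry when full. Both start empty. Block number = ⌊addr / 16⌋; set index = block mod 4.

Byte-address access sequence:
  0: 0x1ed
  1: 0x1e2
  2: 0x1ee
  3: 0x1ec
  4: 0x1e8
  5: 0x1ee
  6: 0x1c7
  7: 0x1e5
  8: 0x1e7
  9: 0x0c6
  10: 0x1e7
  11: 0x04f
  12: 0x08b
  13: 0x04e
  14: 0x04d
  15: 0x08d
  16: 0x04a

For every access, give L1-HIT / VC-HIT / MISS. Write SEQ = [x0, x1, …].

#0 0x1ed→b30/s2 MISS; vc=[]
#1 0x1e2→b30/s2 L1-HIT; vc=[]
#2 0x1ee→b30/s2 L1-HIT; vc=[]
#3 0x1ec→b30/s2 L1-HIT; vc=[]
#4 0x1e8→b30/s2 L1-HIT; vc=[]
#5 0x1ee→b30/s2 L1-HIT; vc=[]
#6 0x1c7→b28/s0 MISS; vc=[]
#7 0x1e5→b30/s2 L1-HIT; vc=[]
#8 0x1e7→b30/s2 L1-HIT; vc=[]
#9 0xc6→b12/s0 MISS; vc=[28]
#10 0x1e7→b30/s2 L1-HIT; vc=[28]
#11 0x4f→b4/s0 MISS; vc=[28,12]
#12 0x8b→b8/s0 MISS; vc=[28,12,4]
#13 0x4e→b4/s0 VC-HIT; vc=[28,12,8]
#14 0x4d→b4/s0 L1-HIT; vc=[28,12,8]
#15 0x8d→b8/s0 VC-HIT; vc=[28,12,4]
#16 0x4a→b4/s0 VC-HIT; vc=[28,12,8]

SEQ = [MISS, L1-HIT, L1-HIT, L1-HIT, L1-HIT, L1-HIT, MISS, L1-HIT, L1-HIT, MISS, L1-HIT, MISS, MISS, VC-HIT, L1-HIT, VC-HIT, VC-HIT]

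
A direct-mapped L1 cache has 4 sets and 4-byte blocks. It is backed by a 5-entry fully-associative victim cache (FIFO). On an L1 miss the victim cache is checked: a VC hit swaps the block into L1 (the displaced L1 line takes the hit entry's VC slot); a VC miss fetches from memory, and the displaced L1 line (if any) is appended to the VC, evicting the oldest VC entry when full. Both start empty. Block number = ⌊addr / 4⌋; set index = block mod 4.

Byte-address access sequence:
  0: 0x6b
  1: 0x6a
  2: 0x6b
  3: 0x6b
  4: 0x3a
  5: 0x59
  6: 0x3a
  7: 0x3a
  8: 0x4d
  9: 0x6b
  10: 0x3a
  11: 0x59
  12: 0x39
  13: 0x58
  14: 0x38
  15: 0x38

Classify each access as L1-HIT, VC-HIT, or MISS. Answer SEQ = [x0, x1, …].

SEQ = [MISS, L1-HIT, L1-HIT, L1-HIT, MISS, MISS, VC-HIT, L1-HIT, MISS, VC-HIT, VC-HIT, VC-HIT, VC-HIT, VC-HIT, VC-HIT, L1-HIT]

  [0] addr=0x6b blk=26 s=2: MISS | VC []
  [1] addr=0x6a blk=26 s=2: L1-HIT | VC []
  [2] addr=0x6b blk=26 s=2: L1-HIT | VC []
  [3] addr=0x6b blk=26 s=2: L1-HIT | VC []
  [4] addr=0x3a blk=14 s=2: MISS | VC [26]
  [5] addr=0x59 blk=22 s=2: MISS | VC [26, 14]
  [6] addr=0x3a blk=14 s=2: VC-HIT | VC [26, 22]
  [7] addr=0x3a blk=14 s=2: L1-HIT | VC [26, 22]
  [8] addr=0x4d blk=19 s=3: MISS | VC [26, 22]
  [9] addr=0x6b blk=26 s=2: VC-HIT | VC [14, 22]
  [10] addr=0x3a blk=14 s=2: VC-HIT | VC [26, 22]
  [11] addr=0x59 blk=22 s=2: VC-HIT | VC [26, 14]
  [12] addr=0x39 blk=14 s=2: VC-HIT | VC [26, 22]
  [13] addr=0x58 blk=22 s=2: VC-HIT | VC [26, 14]
  [14] addr=0x38 blk=14 s=2: VC-HIT | VC [26, 22]
  [15] addr=0x38 blk=14 s=2: L1-HIT | VC [26, 22]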